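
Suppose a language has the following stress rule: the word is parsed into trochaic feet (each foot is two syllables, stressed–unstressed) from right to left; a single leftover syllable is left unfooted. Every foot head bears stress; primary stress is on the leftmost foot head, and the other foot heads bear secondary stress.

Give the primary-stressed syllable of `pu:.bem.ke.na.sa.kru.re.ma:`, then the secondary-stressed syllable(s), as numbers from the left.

primary 1, secondary 3, 5, 7

Parse right to left into trochaic (ˈσσ) feet: (ˈpu:.bem) (ˈke.na) (ˈsa.kru) (ˈre.ma:).
Foot heads (stressed positions): 1, 3, 5, 7.
End Rule Leftmost: primary stress on the leftmost head = syllable 1.
Secondary stress on 3, 5, 7: ˈpu:.bem.ˌke.na.ˌsa.kru.ˌre.ma:.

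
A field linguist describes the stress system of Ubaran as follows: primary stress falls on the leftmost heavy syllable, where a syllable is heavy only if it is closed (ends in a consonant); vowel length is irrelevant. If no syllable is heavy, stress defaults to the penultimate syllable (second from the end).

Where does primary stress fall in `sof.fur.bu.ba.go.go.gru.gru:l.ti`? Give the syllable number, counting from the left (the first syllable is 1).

Weights: 1 sof H, 2 fur H, 3 bu L, 4 ba L, 5 go L, 6 go L, 7 gru L, 8 gru:l H, 9 ti L.
Heavy syllables in the domain: 1, 2, 8. The leftmost is syllable 1 (sof).
Primary stress: syllable 1 → ˈsof.fur.bu.ba.go.go.gru.gru:l.ti.

1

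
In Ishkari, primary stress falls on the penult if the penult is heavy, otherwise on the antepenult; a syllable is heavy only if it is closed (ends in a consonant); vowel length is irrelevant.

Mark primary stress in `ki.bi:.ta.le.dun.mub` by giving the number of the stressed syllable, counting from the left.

5

Weights: 4 le L, 5 dun H, 6 mub H.
The penult (syllable 5, dun) is heavy, so it takes stress.
Primary stress: syllable 5 → ki.bi:.ta.le.ˈdun.mub.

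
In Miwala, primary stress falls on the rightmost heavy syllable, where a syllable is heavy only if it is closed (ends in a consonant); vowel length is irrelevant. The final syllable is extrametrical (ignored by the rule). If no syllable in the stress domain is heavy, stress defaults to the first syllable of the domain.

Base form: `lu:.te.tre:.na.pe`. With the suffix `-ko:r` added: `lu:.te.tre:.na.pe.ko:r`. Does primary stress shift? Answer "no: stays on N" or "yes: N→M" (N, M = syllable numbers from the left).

no: stays on 1

Base `lu:.te.tre:.na.pe` (5 syllables):
  The final syllable (5, pe) is extrametrical; the stress domain is syllables 1–4.
  Weights: 1 lu: L, 2 te L, 3 tre: L, 4 na L.
  No heavy syllable in the domain; default to the first syllable of the domain = syllable 1.
  → primary stress on syllable 1.
Suffixed `lu:.te.tre:.na.pe.ko:r` (6 syllables):
  The final syllable (6, ko:r) is extrametrical; the stress domain is syllables 1–5.
  Weights: 1 lu: L, 2 te L, 3 tre: L, 4 na L, 5 pe L.
  No heavy syllable in the domain; default to the first syllable of the domain = syllable 1.
  → primary stress on syllable 1.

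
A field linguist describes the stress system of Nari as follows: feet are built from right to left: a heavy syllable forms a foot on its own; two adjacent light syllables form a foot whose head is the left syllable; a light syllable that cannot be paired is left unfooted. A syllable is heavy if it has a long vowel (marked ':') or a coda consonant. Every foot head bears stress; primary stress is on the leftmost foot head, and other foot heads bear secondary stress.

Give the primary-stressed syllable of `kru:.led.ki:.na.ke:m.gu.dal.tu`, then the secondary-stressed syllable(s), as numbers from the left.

Weights: 1 kru: H, 2 led H, 3 ki: H, 4 na L, 5 ke:m H, 6 gu L, 7 dal H, 8 tu L.
Parse right to left (heavy = foot alone; LL = one foot; stranded L unfooted): (ˈkru:) (ˈled) (ˈki:) na (ˈke:m) gu (ˈdal) tu.
Foot heads: 1, 2, 3, 5, 7.
Primary stress on the leftmost head = syllable 1.
Secondary stress on 2, 3, 5, 7: ˈkru:.ˌled.ˌki:.na.ˌke:m.gu.ˌdal.tu.

primary 1, secondary 2, 3, 5, 7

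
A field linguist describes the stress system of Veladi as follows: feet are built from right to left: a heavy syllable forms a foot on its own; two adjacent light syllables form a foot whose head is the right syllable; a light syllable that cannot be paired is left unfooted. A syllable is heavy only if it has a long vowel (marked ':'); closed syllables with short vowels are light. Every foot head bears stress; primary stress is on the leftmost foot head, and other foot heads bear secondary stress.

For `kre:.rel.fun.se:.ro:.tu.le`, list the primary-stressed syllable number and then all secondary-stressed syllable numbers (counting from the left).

Weights: 1 kre: H, 2 rel L, 3 fun L, 4 se: H, 5 ro: H, 6 tu L, 7 le L.
Parse right to left (heavy = foot alone; LL = one foot; stranded L unfooted): (ˈkre:) (rel.ˈfun) (ˈse:) (ˈro:) (tu.ˈle).
Foot heads: 1, 3, 4, 5, 7.
Primary stress on the leftmost head = syllable 1.
Secondary stress on 3, 4, 5, 7: ˈkre:.rel.ˌfun.ˌse:.ˌro:.tu.ˌle.

primary 1, secondary 3, 4, 5, 7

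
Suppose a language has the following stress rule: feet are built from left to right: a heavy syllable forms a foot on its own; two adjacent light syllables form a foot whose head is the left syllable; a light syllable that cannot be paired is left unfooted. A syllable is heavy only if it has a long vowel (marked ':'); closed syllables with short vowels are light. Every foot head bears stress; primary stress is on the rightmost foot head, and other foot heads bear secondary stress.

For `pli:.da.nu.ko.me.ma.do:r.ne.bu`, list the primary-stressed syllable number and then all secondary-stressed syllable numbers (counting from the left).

Weights: 1 pli: H, 2 da L, 3 nu L, 4 ko L, 5 me L, 6 ma L, 7 do:r H, 8 ne L, 9 bu L.
Parse left to right (heavy = foot alone; LL = one foot; stranded L unfooted): (ˈpli:) (ˈda.nu) (ˈko.me) ma (ˈdo:r) (ˈne.bu).
Foot heads: 1, 2, 4, 7, 8.
Primary stress on the rightmost head = syllable 8.
Secondary stress on 1, 2, 4, 7: ˌpli:.ˌda.nu.ˌko.me.ma.ˌdo:r.ˈne.bu.

primary 8, secondary 1, 2, 4, 7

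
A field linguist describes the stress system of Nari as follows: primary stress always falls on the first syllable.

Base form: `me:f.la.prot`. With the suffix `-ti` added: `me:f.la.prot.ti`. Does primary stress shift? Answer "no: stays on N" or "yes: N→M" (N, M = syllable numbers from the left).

Base `me:f.la.prot` (3 syllables):
  The word has 3 syllables; the first syllable is syllable 1 (me:f).
  → primary stress on syllable 1.
Suffixed `me:f.la.prot.ti` (4 syllables):
  The word has 4 syllables; the first syllable is syllable 1 (me:f).
  → primary stress on syllable 1.

no: stays on 1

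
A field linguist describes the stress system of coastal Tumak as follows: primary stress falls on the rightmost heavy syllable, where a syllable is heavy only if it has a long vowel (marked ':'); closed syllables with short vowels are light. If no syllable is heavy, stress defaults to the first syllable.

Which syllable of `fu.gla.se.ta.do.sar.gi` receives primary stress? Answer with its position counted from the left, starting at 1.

1

Weights: 1 fu L, 2 gla L, 3 se L, 4 ta L, 5 do L, 6 sar L, 7 gi L.
No heavy syllable in the domain; default to the first syllable = syllable 1.
Primary stress: syllable 1 → ˈfu.gla.se.ta.do.sar.gi.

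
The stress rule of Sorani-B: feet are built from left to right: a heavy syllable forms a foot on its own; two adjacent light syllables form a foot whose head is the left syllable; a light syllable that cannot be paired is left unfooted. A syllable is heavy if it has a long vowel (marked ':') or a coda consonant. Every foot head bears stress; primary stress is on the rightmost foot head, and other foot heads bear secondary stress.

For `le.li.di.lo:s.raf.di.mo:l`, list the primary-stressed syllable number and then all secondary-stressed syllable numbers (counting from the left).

primary 7, secondary 1, 4, 5

Weights: 1 le L, 2 li L, 3 di L, 4 lo:s H, 5 raf H, 6 di L, 7 mo:l H.
Parse left to right (heavy = foot alone; LL = one foot; stranded L unfooted): (ˈle.li) di (ˈlo:s) (ˈraf) di (ˈmo:l).
Foot heads: 1, 4, 5, 7.
Primary stress on the rightmost head = syllable 7.
Secondary stress on 1, 4, 5: ˌle.li.di.ˌlo:s.ˌraf.di.ˈmo:l.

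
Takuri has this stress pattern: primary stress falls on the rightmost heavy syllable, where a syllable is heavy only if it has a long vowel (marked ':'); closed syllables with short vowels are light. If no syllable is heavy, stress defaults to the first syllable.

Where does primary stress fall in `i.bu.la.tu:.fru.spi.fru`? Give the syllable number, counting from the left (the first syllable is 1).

Weights: 1 i L, 2 bu L, 3 la L, 4 tu: H, 5 fru L, 6 spi L, 7 fru L.
Heavy syllables in the domain: 4. The rightmost is syllable 4 (tu:).
Primary stress: syllable 4 → i.bu.la.ˈtu:.fru.spi.fru.

4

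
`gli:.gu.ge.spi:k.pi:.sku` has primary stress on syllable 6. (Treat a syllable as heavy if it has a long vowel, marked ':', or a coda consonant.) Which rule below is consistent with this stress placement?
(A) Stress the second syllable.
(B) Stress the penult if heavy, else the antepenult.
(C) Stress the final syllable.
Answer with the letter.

C

Rule A → syllable 2 (observed: 6).
Rule B → syllable 5 (observed: 6).
Rule C → syllable 6 ✓.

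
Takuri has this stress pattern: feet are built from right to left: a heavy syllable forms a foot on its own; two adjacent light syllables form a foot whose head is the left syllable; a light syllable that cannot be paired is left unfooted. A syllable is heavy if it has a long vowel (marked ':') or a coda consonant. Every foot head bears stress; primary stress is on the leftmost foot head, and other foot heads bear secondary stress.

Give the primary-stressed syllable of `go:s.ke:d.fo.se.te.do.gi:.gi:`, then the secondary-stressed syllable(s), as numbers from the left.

primary 1, secondary 2, 3, 5, 7, 8

Weights: 1 go:s H, 2 ke:d H, 3 fo L, 4 se L, 5 te L, 6 do L, 7 gi: H, 8 gi: H.
Parse right to left (heavy = foot alone; LL = one foot; stranded L unfooted): (ˈgo:s) (ˈke:d) (ˈfo.se) (ˈte.do) (ˈgi:) (ˈgi:).
Foot heads: 1, 2, 3, 5, 7, 8.
Primary stress on the leftmost head = syllable 1.
Secondary stress on 2, 3, 5, 7, 8: ˈgo:s.ˌke:d.ˌfo.se.ˌte.do.ˌgi:.ˌgi:.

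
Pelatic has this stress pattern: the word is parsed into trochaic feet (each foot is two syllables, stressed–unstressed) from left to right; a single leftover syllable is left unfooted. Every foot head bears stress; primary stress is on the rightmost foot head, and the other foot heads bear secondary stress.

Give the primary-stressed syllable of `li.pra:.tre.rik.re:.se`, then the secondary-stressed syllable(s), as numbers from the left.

Parse left to right into trochaic (ˈσσ) feet: (ˈli.pra:) (ˈtre.rik) (ˈre:.se).
Foot heads (stressed positions): 1, 3, 5.
End Rule Rightmost: primary stress on the rightmost head = syllable 5.
Secondary stress on 1, 3: ˌli.pra:.ˌtre.rik.ˈre:.se.

primary 5, secondary 1, 3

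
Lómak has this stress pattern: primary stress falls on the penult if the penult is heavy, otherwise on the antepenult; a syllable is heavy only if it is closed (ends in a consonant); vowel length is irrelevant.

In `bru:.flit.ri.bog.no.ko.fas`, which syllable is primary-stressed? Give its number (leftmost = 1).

Weights: 5 no L, 6 ko L, 7 fas H.
The penult (syllable 6, ko) is light, so stress falls on the antepenult (syllable 5, no).
Primary stress: syllable 5 → bru:.flit.ri.bog.ˈno.ko.fas.

5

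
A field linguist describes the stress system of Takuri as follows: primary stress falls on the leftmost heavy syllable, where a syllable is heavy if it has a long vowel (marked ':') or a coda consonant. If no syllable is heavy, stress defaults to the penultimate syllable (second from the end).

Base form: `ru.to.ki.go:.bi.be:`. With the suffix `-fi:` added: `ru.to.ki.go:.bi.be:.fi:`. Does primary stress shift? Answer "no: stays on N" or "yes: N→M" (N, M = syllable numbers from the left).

no: stays on 4

Base `ru.to.ki.go:.bi.be:` (6 syllables):
  Weights: 1 ru L, 2 to L, 3 ki L, 4 go: H, 5 bi L, 6 be: H.
  Heavy syllables in the domain: 4, 6. The leftmost is syllable 4 (go:).
  → primary stress on syllable 4.
Suffixed `ru.to.ki.go:.bi.be:.fi:` (7 syllables):
  Weights: 1 ru L, 2 to L, 3 ki L, 4 go: H, 5 bi L, 6 be: H, 7 fi: H.
  Heavy syllables in the domain: 4, 6, 7. The leftmost is syllable 4 (go:).
  → primary stress on syllable 4.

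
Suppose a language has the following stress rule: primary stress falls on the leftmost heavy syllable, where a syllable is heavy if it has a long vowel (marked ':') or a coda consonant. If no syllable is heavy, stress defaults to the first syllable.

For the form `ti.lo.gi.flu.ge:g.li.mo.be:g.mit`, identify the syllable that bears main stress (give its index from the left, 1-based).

5

Weights: 1 ti L, 2 lo L, 3 gi L, 4 flu L, 5 ge:g H, 6 li L, 7 mo L, 8 be:g H, 9 mit H.
Heavy syllables in the domain: 5, 8, 9. The leftmost is syllable 5 (ge:g).
Primary stress: syllable 5 → ti.lo.gi.flu.ˈge:g.li.mo.be:g.mit.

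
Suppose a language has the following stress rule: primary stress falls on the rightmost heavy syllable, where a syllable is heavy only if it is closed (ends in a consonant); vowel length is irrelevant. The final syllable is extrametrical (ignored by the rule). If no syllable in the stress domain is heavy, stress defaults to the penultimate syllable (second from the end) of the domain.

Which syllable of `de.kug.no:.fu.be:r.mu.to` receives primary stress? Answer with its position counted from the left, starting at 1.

5

The final syllable (7, to) is extrametrical; the stress domain is syllables 1–6.
Weights: 1 de L, 2 kug H, 3 no: L, 4 fu L, 5 be:r H, 6 mu L.
Heavy syllables in the domain: 2, 5. The rightmost is syllable 5 (be:r).
Primary stress: syllable 5 → de.kug.no:.fu.ˈbe:r.mu.to.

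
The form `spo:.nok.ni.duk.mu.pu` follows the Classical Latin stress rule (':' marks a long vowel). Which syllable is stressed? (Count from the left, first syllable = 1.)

Classical Latin: stress the penult if heavy (long vowel or closed), else the antepenult.
Weights: 4 duk H, 5 mu L, 6 pu L.
The penult (syllable 5, mu) is light, so stress falls on the antepenult (syllable 4, duk).
Stress on syllable 4: spo:.nok.ni.ˈduk.mu.pu.

4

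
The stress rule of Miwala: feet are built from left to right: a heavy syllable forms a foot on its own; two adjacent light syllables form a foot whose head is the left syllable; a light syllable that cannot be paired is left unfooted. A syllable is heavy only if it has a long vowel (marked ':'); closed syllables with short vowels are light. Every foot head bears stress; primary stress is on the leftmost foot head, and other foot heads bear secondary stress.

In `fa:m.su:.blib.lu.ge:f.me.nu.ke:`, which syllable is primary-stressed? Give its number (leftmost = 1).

Weights: 1 fa:m H, 2 su: H, 3 blib L, 4 lu L, 5 ge:f H, 6 me L, 7 nu L, 8 ke: H.
Parse left to right (heavy = foot alone; LL = one foot; stranded L unfooted): (ˈfa:m) (ˈsu:) (ˈblib.lu) (ˈge:f) (ˈme.nu) (ˈke:).
Foot heads: 1, 2, 3, 5, 6, 8.
Primary stress on the leftmost head = syllable 1.
Primary stress: syllable 1 → ˈfa:m.su:.blib.lu.ge:f.me.nu.ke:.

1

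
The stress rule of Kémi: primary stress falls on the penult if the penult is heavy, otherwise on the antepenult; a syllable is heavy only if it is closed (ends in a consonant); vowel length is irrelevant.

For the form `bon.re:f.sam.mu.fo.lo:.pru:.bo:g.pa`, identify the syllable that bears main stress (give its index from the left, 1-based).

Weights: 7 pru: L, 8 bo:g H, 9 pa L.
The penult (syllable 8, bo:g) is heavy, so it takes stress.
Primary stress: syllable 8 → bon.re:f.sam.mu.fo.lo:.pru:.ˈbo:g.pa.

8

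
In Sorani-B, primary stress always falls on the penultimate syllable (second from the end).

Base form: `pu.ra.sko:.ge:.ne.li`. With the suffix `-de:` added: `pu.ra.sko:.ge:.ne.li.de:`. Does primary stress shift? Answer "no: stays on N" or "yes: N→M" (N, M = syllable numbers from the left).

Base `pu.ra.sko:.ge:.ne.li` (6 syllables):
  The word has 6 syllables; the penultimate syllable (second from the end) is syllable 5 (ne).
  → primary stress on syllable 5.
Suffixed `pu.ra.sko:.ge:.ne.li.de:` (7 syllables):
  The word has 7 syllables; the penultimate syllable (second from the end) is syllable 6 (li).
  → primary stress on syllable 6.

yes: 5→6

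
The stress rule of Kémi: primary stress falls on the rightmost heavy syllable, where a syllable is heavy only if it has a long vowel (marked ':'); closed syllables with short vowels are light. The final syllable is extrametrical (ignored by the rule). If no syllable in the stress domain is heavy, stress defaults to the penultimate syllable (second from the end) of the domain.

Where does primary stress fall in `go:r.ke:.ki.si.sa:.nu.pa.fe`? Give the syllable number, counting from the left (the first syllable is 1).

5

The final syllable (8, fe) is extrametrical; the stress domain is syllables 1–7.
Weights: 1 go:r H, 2 ke: H, 3 ki L, 4 si L, 5 sa: H, 6 nu L, 7 pa L.
Heavy syllables in the domain: 1, 2, 5. The rightmost is syllable 5 (sa:).
Primary stress: syllable 5 → go:r.ke:.ki.si.ˈsa:.nu.pa.fe.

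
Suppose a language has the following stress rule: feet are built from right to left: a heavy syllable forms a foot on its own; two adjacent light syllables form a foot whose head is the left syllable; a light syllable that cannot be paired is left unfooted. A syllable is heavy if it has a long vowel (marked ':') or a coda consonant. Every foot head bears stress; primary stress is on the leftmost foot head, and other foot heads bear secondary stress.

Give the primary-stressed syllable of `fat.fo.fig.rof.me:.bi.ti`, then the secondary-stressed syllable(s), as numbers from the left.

Weights: 1 fat H, 2 fo L, 3 fig H, 4 rof H, 5 me: H, 6 bi L, 7 ti L.
Parse right to left (heavy = foot alone; LL = one foot; stranded L unfooted): (ˈfat) fo (ˈfig) (ˈrof) (ˈme:) (ˈbi.ti).
Foot heads: 1, 3, 4, 5, 6.
Primary stress on the leftmost head = syllable 1.
Secondary stress on 3, 4, 5, 6: ˈfat.fo.ˌfig.ˌrof.ˌme:.ˌbi.ti.

primary 1, secondary 3, 4, 5, 6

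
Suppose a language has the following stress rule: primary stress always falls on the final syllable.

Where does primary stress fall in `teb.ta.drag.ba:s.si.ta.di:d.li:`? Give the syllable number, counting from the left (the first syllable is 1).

8

The word has 8 syllables; the final syllable is syllable 8 (li:).
Primary stress: syllable 8 → teb.ta.drag.ba:s.si.ta.di:d.ˈli:.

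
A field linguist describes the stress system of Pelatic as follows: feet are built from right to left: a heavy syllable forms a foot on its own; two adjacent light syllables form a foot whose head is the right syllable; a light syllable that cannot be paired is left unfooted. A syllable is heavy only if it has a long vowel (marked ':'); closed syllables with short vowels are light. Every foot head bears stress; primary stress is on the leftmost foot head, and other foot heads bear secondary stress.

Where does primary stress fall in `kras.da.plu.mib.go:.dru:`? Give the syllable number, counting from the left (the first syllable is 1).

Weights: 1 kras L, 2 da L, 3 plu L, 4 mib L, 5 go: H, 6 dru: H.
Parse right to left (heavy = foot alone; LL = one foot; stranded L unfooted): (kras.ˈda) (plu.ˈmib) (ˈgo:) (ˈdru:).
Foot heads: 2, 4, 5, 6.
Primary stress on the leftmost head = syllable 2.
Primary stress: syllable 2 → kras.ˈda.plu.mib.go:.dru:.

2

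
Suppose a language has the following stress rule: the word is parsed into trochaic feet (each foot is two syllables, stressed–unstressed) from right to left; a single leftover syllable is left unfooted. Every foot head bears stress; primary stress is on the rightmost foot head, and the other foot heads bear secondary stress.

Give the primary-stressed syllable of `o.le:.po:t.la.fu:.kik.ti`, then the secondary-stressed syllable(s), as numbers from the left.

primary 6, secondary 2, 4

Parse right to left into trochaic (ˈσσ) feet: o (ˈle:.po:t) (ˈla.fu:) (ˈkik.ti). Syllable 1 is left unfooted.
Foot heads (stressed positions): 2, 4, 6.
End Rule Rightmost: primary stress on the rightmost head = syllable 6.
Secondary stress on 2, 4: o.ˌle:.po:t.ˌla.fu:.ˈkik.ti.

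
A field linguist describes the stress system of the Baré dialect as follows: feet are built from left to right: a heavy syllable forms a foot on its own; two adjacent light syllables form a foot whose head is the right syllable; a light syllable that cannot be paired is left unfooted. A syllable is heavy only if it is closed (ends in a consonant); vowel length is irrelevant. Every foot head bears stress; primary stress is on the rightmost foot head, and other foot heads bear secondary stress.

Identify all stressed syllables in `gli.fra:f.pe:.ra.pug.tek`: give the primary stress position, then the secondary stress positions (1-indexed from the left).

Weights: 1 gli L, 2 fra:f H, 3 pe: L, 4 ra L, 5 pug H, 6 tek H.
Parse left to right (heavy = foot alone; LL = one foot; stranded L unfooted): gli (ˈfra:f) (pe:.ˈra) (ˈpug) (ˈtek).
Foot heads: 2, 4, 5, 6.
Primary stress on the rightmost head = syllable 6.
Secondary stress on 2, 4, 5: gli.ˌfra:f.pe:.ˌra.ˌpug.ˈtek.

primary 6, secondary 2, 4, 5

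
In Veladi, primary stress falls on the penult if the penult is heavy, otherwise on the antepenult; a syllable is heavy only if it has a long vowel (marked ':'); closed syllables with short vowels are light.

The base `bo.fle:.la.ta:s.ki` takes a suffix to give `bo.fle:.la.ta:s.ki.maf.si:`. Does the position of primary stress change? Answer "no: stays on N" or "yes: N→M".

Base `bo.fle:.la.ta:s.ki` (5 syllables):
  Weights: 3 la L, 4 ta:s H, 5 ki L.
  The penult (syllable 4, ta:s) is heavy, so it takes stress.
  → primary stress on syllable 4.
Suffixed `bo.fle:.la.ta:s.ki.maf.si:` (7 syllables):
  Weights: 5 ki L, 6 maf L, 7 si: H.
  The penult (syllable 6, maf) is light, so stress falls on the antepenult (syllable 5, ki).
  → primary stress on syllable 5.

yes: 4→5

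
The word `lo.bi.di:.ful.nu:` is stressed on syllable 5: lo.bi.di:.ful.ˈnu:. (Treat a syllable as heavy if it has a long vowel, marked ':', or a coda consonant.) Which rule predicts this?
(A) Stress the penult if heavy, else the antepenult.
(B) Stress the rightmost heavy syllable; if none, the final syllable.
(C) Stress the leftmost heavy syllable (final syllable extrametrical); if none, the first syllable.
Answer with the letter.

B

Rule A → syllable 4 (observed: 5).
Rule B → syllable 5 ✓.
Rule C → syllable 3 (observed: 5).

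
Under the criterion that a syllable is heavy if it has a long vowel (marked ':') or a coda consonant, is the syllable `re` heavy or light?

light

`re`: short vowel, open (no coda). Short vowel, open → light.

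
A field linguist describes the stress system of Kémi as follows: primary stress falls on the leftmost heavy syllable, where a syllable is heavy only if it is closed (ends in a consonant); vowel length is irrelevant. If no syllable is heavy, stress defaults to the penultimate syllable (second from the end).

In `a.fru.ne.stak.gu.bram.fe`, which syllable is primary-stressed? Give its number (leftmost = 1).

Weights: 1 a L, 2 fru L, 3 ne L, 4 stak H, 5 gu L, 6 bram H, 7 fe L.
Heavy syllables in the domain: 4, 6. The leftmost is syllable 4 (stak).
Primary stress: syllable 4 → a.fru.ne.ˈstak.gu.bram.fe.

4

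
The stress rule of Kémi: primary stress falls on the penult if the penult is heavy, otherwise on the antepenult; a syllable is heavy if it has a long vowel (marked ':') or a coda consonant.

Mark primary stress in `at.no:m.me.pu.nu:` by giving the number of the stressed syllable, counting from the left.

Weights: 3 me L, 4 pu L, 5 nu: H.
The penult (syllable 4, pu) is light, so stress falls on the antepenult (syllable 3, me).
Primary stress: syllable 3 → at.no:m.ˈme.pu.nu:.

3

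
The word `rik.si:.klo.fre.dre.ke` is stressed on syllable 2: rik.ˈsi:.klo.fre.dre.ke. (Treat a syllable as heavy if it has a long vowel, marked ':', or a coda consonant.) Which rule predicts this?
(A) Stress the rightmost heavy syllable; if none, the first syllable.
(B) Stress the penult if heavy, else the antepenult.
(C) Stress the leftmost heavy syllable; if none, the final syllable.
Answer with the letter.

A

Rule A → syllable 2 ✓.
Rule B → syllable 4 (observed: 2).
Rule C → syllable 1 (observed: 2).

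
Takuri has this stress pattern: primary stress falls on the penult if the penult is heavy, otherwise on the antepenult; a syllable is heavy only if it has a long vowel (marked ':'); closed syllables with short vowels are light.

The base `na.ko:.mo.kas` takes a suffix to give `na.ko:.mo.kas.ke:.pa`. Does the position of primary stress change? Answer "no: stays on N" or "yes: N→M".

Base `na.ko:.mo.kas` (4 syllables):
  Weights: 2 ko: H, 3 mo L, 4 kas L.
  The penult (syllable 3, mo) is light, so stress falls on the antepenult (syllable 2, ko:).
  → primary stress on syllable 2.
Suffixed `na.ko:.mo.kas.ke:.pa` (6 syllables):
  Weights: 4 kas L, 5 ke: H, 6 pa L.
  The penult (syllable 5, ke:) is heavy, so it takes stress.
  → primary stress on syllable 5.

yes: 2→5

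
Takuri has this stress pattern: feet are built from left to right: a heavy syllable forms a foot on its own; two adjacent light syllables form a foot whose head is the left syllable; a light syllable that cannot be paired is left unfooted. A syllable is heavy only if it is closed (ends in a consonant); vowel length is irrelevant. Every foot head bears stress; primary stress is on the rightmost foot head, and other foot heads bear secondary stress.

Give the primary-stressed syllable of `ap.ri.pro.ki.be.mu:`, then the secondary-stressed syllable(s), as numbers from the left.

primary 4, secondary 1, 2

Weights: 1 ap H, 2 ri L, 3 pro L, 4 ki L, 5 be L, 6 mu: L.
Parse left to right (heavy = foot alone; LL = one foot; stranded L unfooted): (ˈap) (ˈri.pro) (ˈki.be) mu:.
Foot heads: 1, 2, 4.
Primary stress on the rightmost head = syllable 4.
Secondary stress on 1, 2: ˌap.ˌri.pro.ˈki.be.mu:.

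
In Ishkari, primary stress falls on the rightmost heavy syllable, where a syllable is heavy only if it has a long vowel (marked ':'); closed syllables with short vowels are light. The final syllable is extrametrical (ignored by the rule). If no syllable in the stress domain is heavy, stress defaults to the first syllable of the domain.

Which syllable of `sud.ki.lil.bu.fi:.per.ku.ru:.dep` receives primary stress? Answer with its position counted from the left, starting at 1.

The final syllable (9, dep) is extrametrical; the stress domain is syllables 1–8.
Weights: 1 sud L, 2 ki L, 3 lil L, 4 bu L, 5 fi: H, 6 per L, 7 ku L, 8 ru: H.
Heavy syllables in the domain: 5, 8. The rightmost is syllable 8 (ru:).
Primary stress: syllable 8 → sud.ki.lil.bu.fi:.per.ku.ˈru:.dep.

8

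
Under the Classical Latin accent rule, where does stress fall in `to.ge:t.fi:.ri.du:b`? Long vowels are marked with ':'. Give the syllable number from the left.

3

Classical Latin: stress the penult if heavy (long vowel or closed), else the antepenult.
Weights: 3 fi: H, 4 ri L, 5 du:b H.
The penult (syllable 4, ri) is light, so stress falls on the antepenult (syllable 3, fi:).
Stress on syllable 3: to.ge:t.ˈfi:.ri.du:b.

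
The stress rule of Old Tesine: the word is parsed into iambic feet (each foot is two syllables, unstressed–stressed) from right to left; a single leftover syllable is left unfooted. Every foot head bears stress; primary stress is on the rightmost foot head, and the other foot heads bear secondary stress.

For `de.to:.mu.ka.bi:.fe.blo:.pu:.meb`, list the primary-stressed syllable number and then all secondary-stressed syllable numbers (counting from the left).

primary 9, secondary 3, 5, 7

Parse right to left into iambic (σˈσ) feet: de (to:.ˈmu) (ka.ˈbi:) (fe.ˈblo:) (pu:.ˈmeb). Syllable 1 is left unfooted.
Foot heads (stressed positions): 3, 5, 7, 9.
End Rule Rightmost: primary stress on the rightmost head = syllable 9.
Secondary stress on 3, 5, 7: de.to:.ˌmu.ka.ˌbi:.fe.ˌblo:.pu:.ˈmeb.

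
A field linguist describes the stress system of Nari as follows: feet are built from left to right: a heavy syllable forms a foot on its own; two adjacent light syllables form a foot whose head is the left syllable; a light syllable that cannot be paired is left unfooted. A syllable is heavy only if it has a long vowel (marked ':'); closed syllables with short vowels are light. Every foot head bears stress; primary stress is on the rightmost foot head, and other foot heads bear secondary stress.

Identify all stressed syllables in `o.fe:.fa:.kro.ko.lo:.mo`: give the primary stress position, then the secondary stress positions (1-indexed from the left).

primary 6, secondary 2, 3, 4

Weights: 1 o L, 2 fe: H, 3 fa: H, 4 kro L, 5 ko L, 6 lo: H, 7 mo L.
Parse left to right (heavy = foot alone; LL = one foot; stranded L unfooted): o (ˈfe:) (ˈfa:) (ˈkro.ko) (ˈlo:) mo.
Foot heads: 2, 3, 4, 6.
Primary stress on the rightmost head = syllable 6.
Secondary stress on 2, 3, 4: o.ˌfe:.ˌfa:.ˌkro.ko.ˈlo:.mo.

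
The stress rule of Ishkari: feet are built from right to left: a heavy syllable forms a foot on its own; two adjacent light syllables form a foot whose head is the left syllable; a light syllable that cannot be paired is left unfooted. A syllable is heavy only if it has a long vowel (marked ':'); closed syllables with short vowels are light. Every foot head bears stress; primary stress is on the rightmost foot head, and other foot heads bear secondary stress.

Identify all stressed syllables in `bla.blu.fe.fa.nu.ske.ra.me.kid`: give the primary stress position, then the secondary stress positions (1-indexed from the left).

primary 8, secondary 2, 4, 6

Weights: 1 bla L, 2 blu L, 3 fe L, 4 fa L, 5 nu L, 6 ske L, 7 ra L, 8 me L, 9 kid L.
Parse right to left (heavy = foot alone; LL = one foot; stranded L unfooted): bla (ˈblu.fe) (ˈfa.nu) (ˈske.ra) (ˈme.kid).
Foot heads: 2, 4, 6, 8.
Primary stress on the rightmost head = syllable 8.
Secondary stress on 2, 4, 6: bla.ˌblu.fe.ˌfa.nu.ˌske.ra.ˈme.kid.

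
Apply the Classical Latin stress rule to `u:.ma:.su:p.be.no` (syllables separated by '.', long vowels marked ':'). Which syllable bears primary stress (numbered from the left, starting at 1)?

Classical Latin: stress the penult if heavy (long vowel or closed), else the antepenult.
Weights: 3 su:p H, 4 be L, 5 no L.
The penult (syllable 4, be) is light, so stress falls on the antepenult (syllable 3, su:p).
Stress on syllable 3: u:.ma:.ˈsu:p.be.no.

3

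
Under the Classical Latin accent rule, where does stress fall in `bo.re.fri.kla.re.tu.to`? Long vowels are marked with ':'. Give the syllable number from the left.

5

Classical Latin: stress the penult if heavy (long vowel or closed), else the antepenult.
Weights: 5 re L, 6 tu L, 7 to L.
The penult (syllable 6, tu) is light, so stress falls on the antepenult (syllable 5, re).
Stress on syllable 5: bo.re.fri.kla.ˈre.tu.to.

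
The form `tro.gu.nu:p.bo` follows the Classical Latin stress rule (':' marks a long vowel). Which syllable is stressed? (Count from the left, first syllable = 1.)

Classical Latin: stress the penult if heavy (long vowel or closed), else the antepenult.
Weights: 2 gu L, 3 nu:p H, 4 bo L.
The penult (syllable 3, nu:p) is heavy, so it takes stress.
Stress on syllable 3: tro.gu.ˈnu:p.bo.

3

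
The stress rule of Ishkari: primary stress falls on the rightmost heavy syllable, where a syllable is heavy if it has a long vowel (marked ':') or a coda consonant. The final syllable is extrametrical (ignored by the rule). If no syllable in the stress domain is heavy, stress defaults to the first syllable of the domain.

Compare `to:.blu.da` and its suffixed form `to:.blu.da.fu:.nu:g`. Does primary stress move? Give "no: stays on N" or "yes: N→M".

yes: 1→4

Base `to:.blu.da` (3 syllables):
  The final syllable (3, da) is extrametrical; the stress domain is syllables 1–2.
  Weights: 1 to: H, 2 blu L.
  Heavy syllables in the domain: 1. The rightmost is syllable 1 (to:).
  → primary stress on syllable 1.
Suffixed `to:.blu.da.fu:.nu:g` (5 syllables):
  The final syllable (5, nu:g) is extrametrical; the stress domain is syllables 1–4.
  Weights: 1 to: H, 2 blu L, 3 da L, 4 fu: H.
  Heavy syllables in the domain: 1, 4. The rightmost is syllable 4 (fu:).
  → primary stress on syllable 4.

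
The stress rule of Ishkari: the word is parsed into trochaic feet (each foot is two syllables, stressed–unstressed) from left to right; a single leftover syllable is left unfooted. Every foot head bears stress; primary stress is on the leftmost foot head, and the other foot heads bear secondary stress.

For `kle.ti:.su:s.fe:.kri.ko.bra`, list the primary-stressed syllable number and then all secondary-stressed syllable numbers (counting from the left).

primary 1, secondary 3, 5

Parse left to right into trochaic (ˈσσ) feet: (ˈkle.ti:) (ˈsu:s.fe:) (ˈkri.ko) bra. Syllable 7 is left unfooted.
Foot heads (stressed positions): 1, 3, 5.
End Rule Leftmost: primary stress on the leftmost head = syllable 1.
Secondary stress on 3, 5: ˈkle.ti:.ˌsu:s.fe:.ˌkri.ko.bra.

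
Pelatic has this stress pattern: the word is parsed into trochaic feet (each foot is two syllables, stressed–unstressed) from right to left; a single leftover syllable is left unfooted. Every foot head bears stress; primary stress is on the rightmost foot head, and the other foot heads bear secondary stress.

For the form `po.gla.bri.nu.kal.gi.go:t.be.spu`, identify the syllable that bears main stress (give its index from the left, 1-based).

Parse right to left into trochaic (ˈσσ) feet: po (ˈgla.bri) (ˈnu.kal) (ˈgi.go:t) (ˈbe.spu). Syllable 1 is left unfooted.
Foot heads (stressed positions): 2, 4, 6, 8.
End Rule Rightmost: primary stress on the rightmost head = syllable 8.
Primary stress: syllable 8 → po.gla.bri.nu.kal.gi.go:t.ˈbe.spu.

8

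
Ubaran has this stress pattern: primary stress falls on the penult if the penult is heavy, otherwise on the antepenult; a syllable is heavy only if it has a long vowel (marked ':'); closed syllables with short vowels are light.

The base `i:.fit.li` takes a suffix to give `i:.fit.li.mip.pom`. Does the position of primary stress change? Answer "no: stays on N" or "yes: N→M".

Base `i:.fit.li` (3 syllables):
  Weights: 1 i: H, 2 fit L, 3 li L.
  The penult (syllable 2, fit) is light, so stress falls on the antepenult (syllable 1, i:).
  → primary stress on syllable 1.
Suffixed `i:.fit.li.mip.pom` (5 syllables):
  Weights: 3 li L, 4 mip L, 5 pom L.
  The penult (syllable 4, mip) is light, so stress falls on the antepenult (syllable 3, li).
  → primary stress on syllable 3.

yes: 1→3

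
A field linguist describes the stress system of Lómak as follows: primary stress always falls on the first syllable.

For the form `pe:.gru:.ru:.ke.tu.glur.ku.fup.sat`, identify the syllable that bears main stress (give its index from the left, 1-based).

The word has 9 syllables; the first syllable is syllable 1 (pe:).
Primary stress: syllable 1 → ˈpe:.gru:.ru:.ke.tu.glur.ku.fup.sat.

1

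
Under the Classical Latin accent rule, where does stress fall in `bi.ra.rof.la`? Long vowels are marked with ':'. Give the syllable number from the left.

Classical Latin: stress the penult if heavy (long vowel or closed), else the antepenult.
Weights: 2 ra L, 3 rof H, 4 la L.
The penult (syllable 3, rof) is heavy, so it takes stress.
Stress on syllable 3: bi.ra.ˈrof.la.

3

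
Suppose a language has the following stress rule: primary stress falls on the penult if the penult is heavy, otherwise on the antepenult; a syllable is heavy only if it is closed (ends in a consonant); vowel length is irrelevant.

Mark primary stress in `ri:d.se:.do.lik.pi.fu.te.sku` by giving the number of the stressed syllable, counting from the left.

Weights: 6 fu L, 7 te L, 8 sku L.
The penult (syllable 7, te) is light, so stress falls on the antepenult (syllable 6, fu).
Primary stress: syllable 6 → ri:d.se:.do.lik.pi.ˈfu.te.sku.

6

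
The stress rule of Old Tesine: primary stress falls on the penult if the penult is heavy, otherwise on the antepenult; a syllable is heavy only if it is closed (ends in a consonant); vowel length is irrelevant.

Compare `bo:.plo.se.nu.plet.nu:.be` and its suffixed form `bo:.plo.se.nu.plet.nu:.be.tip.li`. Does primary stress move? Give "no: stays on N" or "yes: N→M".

Base `bo:.plo.se.nu.plet.nu:.be` (7 syllables):
  Weights: 5 plet H, 6 nu: L, 7 be L.
  The penult (syllable 6, nu:) is light, so stress falls on the antepenult (syllable 5, plet).
  → primary stress on syllable 5.
Suffixed `bo:.plo.se.nu.plet.nu:.be.tip.li` (9 syllables):
  Weights: 7 be L, 8 tip H, 9 li L.
  The penult (syllable 8, tip) is heavy, so it takes stress.
  → primary stress on syllable 8.

yes: 5→8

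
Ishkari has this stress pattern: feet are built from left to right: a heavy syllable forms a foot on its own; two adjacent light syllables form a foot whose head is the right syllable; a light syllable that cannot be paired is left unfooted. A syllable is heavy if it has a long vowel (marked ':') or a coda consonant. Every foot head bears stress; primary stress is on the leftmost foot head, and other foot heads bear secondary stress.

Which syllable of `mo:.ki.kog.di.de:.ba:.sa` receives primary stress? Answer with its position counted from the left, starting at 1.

Weights: 1 mo: H, 2 ki L, 3 kog H, 4 di L, 5 de: H, 6 ba: H, 7 sa L.
Parse left to right (heavy = foot alone; LL = one foot; stranded L unfooted): (ˈmo:) ki (ˈkog) di (ˈde:) (ˈba:) sa.
Foot heads: 1, 3, 5, 6.
Primary stress on the leftmost head = syllable 1.
Primary stress: syllable 1 → ˈmo:.ki.kog.di.de:.ba:.sa.

1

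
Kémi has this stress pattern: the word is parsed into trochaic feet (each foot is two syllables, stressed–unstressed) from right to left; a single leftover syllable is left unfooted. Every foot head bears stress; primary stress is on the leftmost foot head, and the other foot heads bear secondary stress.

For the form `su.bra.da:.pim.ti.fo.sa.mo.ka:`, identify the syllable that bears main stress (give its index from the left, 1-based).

2

Parse right to left into trochaic (ˈσσ) feet: su (ˈbra.da:) (ˈpim.ti) (ˈfo.sa) (ˈmo.ka:). Syllable 1 is left unfooted.
Foot heads (stressed positions): 2, 4, 6, 8.
End Rule Leftmost: primary stress on the leftmost head = syllable 2.
Primary stress: syllable 2 → su.ˈbra.da:.pim.ti.fo.sa.mo.ka:.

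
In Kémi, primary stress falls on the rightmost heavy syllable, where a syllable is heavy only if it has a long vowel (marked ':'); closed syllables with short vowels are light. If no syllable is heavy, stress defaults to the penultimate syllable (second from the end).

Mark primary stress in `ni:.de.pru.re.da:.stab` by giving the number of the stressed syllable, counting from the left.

Weights: 1 ni: H, 2 de L, 3 pru L, 4 re L, 5 da: H, 6 stab L.
Heavy syllables in the domain: 1, 5. The rightmost is syllable 5 (da:).
Primary stress: syllable 5 → ni:.de.pru.re.ˈda:.stab.

5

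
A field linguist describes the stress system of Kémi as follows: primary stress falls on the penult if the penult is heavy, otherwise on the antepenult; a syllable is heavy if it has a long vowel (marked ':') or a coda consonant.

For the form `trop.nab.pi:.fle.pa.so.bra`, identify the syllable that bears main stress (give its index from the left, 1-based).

Weights: 5 pa L, 6 so L, 7 bra L.
The penult (syllable 6, so) is light, so stress falls on the antepenult (syllable 5, pa).
Primary stress: syllable 5 → trop.nab.pi:.fle.ˈpa.so.bra.

5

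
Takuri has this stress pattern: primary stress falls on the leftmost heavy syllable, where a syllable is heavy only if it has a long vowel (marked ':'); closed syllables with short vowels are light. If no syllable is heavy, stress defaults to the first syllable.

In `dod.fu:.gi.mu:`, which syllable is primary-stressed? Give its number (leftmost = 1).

Weights: 1 dod L, 2 fu: H, 3 gi L, 4 mu: H.
Heavy syllables in the domain: 2, 4. The leftmost is syllable 2 (fu:).
Primary stress: syllable 2 → dod.ˈfu:.gi.mu:.

2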